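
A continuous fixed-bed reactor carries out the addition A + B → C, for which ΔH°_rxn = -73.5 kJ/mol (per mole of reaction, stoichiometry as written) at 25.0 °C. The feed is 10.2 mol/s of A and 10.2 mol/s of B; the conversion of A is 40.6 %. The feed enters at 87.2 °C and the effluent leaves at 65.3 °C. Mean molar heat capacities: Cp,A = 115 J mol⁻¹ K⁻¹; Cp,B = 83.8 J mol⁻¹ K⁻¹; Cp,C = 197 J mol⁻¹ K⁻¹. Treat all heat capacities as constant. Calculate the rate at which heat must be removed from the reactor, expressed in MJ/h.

Extent of reaction ξ = 0.406 × 10.2 = 4.1412 mol/s
Reaction term: ξ·ΔH°_rxn = 4.1412 × -73.5 = -304.38 kJ/s
Sensible, feed 87.2→25 °C: -126.13 kJ/s
Outlet flows (mol/s): A 6.0588, B 6.0588, C 4.1412
Sensible, products 25→65.3 °C: 81.418 kJ/s
Q = ΔH = -349.09 kJ/s = -349.09 kW
Heat removed = 1256.7 MJ/h

Q_out = 1260 MJ/h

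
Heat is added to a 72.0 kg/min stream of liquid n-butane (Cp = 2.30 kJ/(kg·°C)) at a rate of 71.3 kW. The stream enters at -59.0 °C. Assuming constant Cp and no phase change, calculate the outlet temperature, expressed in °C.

Q = 71.3 kW = 4278 kJ/min
ΔT = Q/(ṁ·Cp) = 4278/(72.0×2.30) = 25.833 K
T_out = -59.0 + 25.833 = -33.167 °C

T_out = -33.2 °C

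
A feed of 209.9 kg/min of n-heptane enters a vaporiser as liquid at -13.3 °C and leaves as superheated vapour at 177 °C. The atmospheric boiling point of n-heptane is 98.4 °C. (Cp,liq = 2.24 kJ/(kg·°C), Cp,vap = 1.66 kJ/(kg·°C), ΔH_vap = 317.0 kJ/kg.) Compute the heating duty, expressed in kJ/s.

liquid -13.3→98.4 °C: 250.21 kJ/kg
vaporisation at 98.4 °C: 317 kJ/kg
vapour 98.4→177 °C: 130.48 kJ/kg
Δh = 250.21 + 317 + 130.48 = 697.68 kJ/kg
Q = ṁ·Δh = 209.9 kg/min × 697.68 kJ/kg = 146440 kJ/min
|Q| = 2440.7 kW

Q = 2440 kJ/s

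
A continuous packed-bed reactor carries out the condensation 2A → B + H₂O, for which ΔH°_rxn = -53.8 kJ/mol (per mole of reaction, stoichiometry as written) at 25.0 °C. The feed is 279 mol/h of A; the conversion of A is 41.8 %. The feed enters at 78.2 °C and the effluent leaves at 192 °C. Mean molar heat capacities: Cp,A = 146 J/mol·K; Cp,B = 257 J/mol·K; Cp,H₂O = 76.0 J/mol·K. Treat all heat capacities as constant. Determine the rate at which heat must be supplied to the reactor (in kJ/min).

Extent of reaction ξ = 0.418 × 279 / 2 = 58.311 mol/h
Reaction term: ξ·ΔH°_rxn = 58.311 × -53.8 = -3137.1 kJ/h
Sensible, feed 78.2→25 °C: -2167 kJ/h
Outlet flows (mol/h): A 162.38, B 58.311, H₂O 58.311
Sensible, products 25→192 °C: 7201.8 kJ/h
Q = ΔH = 1897.7 kJ/h = 0.52713 kW
Heat supplied = 31.628 kJ/min

Q_in = 31.6 kJ/min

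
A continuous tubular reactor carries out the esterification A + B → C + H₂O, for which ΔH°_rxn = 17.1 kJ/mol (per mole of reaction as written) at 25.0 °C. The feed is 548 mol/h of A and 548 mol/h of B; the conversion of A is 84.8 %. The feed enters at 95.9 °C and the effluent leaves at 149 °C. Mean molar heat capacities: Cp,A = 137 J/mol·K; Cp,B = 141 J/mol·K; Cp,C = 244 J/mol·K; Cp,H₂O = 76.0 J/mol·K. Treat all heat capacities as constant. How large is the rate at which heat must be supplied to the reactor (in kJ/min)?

Q_in = 308 kJ/min

Extent of reaction ξ = 0.848 × 548 = 464.7 mol/h
Reaction term: ξ·ΔH°_rxn = 464.7 × 17.1 = 7946.4 kJ/h
Sensible, feed 95.9→25 °C: -10801 kJ/h
Outlet flows (mol/h): A 83.296, B 83.296, C 464.7, H₂O 464.7
Sensible, products 25→149 °C: 21311 kJ/h
Q = ΔH = 18456 kJ/h = 5.1267 kW
Heat supplied = 307.6 kJ/min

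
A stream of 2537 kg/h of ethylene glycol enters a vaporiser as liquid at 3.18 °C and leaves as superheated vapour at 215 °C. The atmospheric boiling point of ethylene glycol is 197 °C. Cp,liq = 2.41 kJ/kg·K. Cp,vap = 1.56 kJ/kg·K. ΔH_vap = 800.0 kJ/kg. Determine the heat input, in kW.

liquid 3.18→197 °C: 467.11 kJ/kg
vaporisation at 197 °C: 800 kJ/kg
vapour 197→215 °C: 28.08 kJ/kg
Δh = 467.11 + 800 + 28.08 = 1295.2 kJ/kg
Q = ṁ·Δh = 2537 kg/h × 1295.2 kJ/kg = 3.2859e+06 kJ/h
|Q| = 912.75 kW

Q = 913 kW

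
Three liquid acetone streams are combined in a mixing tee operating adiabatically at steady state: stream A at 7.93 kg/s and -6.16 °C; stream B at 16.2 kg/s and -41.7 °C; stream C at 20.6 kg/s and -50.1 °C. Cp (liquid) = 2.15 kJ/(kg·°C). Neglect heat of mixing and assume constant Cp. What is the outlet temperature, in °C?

No heat crosses the boundary, so H_out = H_in.
T_out = Σ ṁᵢCp,ᵢTᵢ / Σ ṁᵢCp,ᵢ
      = -3776.4 / 96.169 = -39.268 °C

T_out = -39.3 °C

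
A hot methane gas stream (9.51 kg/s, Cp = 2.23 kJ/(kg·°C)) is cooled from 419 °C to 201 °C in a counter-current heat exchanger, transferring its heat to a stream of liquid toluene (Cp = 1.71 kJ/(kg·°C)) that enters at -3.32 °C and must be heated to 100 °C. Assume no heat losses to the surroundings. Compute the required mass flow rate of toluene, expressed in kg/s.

ṁ_c = 26.2 kg/s

Heat released by hot stream: Q = 9.51 × 2.23 × (419 − 201) = 4623.2 kJ/s
Energy balance on cold side (adiabatic exchanger): Q = ṁ_c·Cp_c·(T_c,out − T_c,in)
ṁ_c = 4623.2 / [1.71 × (100 − -3.32)] = 26.167 kg/s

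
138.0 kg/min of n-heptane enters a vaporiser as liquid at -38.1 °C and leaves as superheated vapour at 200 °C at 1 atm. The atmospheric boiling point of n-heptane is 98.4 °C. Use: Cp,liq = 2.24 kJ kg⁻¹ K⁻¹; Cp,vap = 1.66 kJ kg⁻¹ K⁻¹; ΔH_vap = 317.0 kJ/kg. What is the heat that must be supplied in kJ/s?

Q = 1820 kJ/s

liquid -38.1→98.4 °C: 305.76 kJ/kg
vaporisation at 98.4 °C: 317 kJ/kg
vapour 98.4→200 °C: 168.66 kJ/kg
Δh = 305.76 + 317 + 168.66 = 791.42 kJ/kg
Q = ṁ·Δh = 138.0 kg/min × 791.42 kJ/kg = 109220 kJ/min
|Q| = 1820.3 kW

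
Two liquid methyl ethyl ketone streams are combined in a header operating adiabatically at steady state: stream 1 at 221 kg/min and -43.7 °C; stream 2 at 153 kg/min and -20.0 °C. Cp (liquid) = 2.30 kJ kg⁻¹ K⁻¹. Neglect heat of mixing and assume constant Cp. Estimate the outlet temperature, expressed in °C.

T_out = -34.0 °C

Energy balance with Q = 0: Σ ṁᵢCp,ᵢ(T_out − Tᵢ) = 0
Σ ṁᵢCp,ᵢTᵢ = 221×2.30×-43.7 + 153×2.30×-20.0 = -29251
Σ ṁᵢCp,ᵢ = 221×2.30 + 153×2.30 = 860.2
T_out = -29251 / 860.2 = -34.005 °C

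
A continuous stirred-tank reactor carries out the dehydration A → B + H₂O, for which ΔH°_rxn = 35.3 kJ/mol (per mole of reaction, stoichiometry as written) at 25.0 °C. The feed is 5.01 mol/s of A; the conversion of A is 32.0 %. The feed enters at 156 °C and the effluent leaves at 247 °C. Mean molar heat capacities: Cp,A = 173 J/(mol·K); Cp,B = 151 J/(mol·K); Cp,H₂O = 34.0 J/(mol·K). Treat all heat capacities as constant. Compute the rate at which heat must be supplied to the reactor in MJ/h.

Q_in = 503 MJ/h

Extent of reaction ξ = 0.320 × 5.01 = 1.6032 mol/s
Reaction term: ξ·ΔH°_rxn = 1.6032 × 35.3 = 56.593 kJ/s
Sensible, feed 156→25 °C: -113.54 kJ/s
Outlet flows (mol/s): A 3.4068, B 1.6032, H₂O 1.6032
Sensible, products 25→247 °C: 196.68 kJ/s
Q = ΔH = 139.74 kJ/s = 139.74 kW
Heat supplied = 503.05 MJ/h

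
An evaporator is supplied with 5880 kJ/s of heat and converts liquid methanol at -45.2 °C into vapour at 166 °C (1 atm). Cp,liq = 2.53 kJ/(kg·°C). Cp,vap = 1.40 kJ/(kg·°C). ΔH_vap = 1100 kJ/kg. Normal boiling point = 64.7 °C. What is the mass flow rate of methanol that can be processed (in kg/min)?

ṁ = 232 kg/min

Δh = 2.53×(64.7−-45.2) + 1100 + 1.40×(166−64.7) = 1519.9 kJ/kg
Q = 5880 kJ/s = 5880 kJ/s = 352800 kJ/min
ṁ = Q/Δh = 352800 / 1519.9 = 232.13 kg/min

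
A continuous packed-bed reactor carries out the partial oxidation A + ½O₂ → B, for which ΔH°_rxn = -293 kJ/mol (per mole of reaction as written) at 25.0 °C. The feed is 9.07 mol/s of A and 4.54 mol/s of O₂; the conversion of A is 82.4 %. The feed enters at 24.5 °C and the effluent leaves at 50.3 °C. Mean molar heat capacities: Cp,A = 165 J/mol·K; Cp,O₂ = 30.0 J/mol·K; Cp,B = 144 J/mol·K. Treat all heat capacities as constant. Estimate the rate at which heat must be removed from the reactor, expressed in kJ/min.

Q_out = 129000 kJ/min

Extent of reaction ξ = 0.824 × 9.07 = 7.4737 mol/s
Reaction term: ξ·ΔH°_rxn = 7.4737 × -293 = -2189.8 kJ/s
Sensible, feed 24.5→25 °C: 0.81637 kJ/s
Outlet flows (mol/s): A 1.5963, O₂ 0.80316, B 7.4737
Sensible, products 25→50.3 °C: 34.502 kJ/s
Q = ΔH = -2154.5 kJ/s = -2154.5 kW
Heat removed = 129270 kJ/min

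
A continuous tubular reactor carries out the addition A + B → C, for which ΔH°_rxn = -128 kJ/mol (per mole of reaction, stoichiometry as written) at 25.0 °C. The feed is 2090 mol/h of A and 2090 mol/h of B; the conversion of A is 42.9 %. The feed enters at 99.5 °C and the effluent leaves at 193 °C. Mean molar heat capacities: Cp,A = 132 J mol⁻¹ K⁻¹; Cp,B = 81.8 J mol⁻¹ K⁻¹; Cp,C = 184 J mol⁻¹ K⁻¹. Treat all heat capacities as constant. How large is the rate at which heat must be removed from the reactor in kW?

Q_out = 21.5 kW

Extent of reaction ξ = 0.429 × 2090 = 896.61 mol/h
Reaction term: ξ·ΔH°_rxn = 896.61 × -128 = -114770 kJ/h
Sensible, feed 99.5→25 °C: -33290 kJ/h
Outlet flows (mol/h): A 1193.4, B 1193.4, C 896.61
Sensible, products 25→193 °C: 70581 kJ/h
Q = ΔH = -77475 kJ/h = -21.521 kW
Heat removed = 21.521 kW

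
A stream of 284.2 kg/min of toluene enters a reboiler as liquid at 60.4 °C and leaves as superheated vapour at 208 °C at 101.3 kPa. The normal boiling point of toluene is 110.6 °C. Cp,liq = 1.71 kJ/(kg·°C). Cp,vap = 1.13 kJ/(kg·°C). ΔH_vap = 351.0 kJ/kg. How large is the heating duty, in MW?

liquid 60.4→110.6 °C: 85.842 kJ/kg
vaporisation at 110.6 °C: 351 kJ/kg
vapour 110.6→208 °C: 110.06 kJ/kg
Δh = 85.842 + 351 + 110.06 = 546.9 kJ/kg
Q = ṁ·Δh = 284.2 kg/min × 546.9 kJ/kg = 155430 kJ/min
|Q| = 2590.5 kW = 2.5905 MW

Q = 2.59 MW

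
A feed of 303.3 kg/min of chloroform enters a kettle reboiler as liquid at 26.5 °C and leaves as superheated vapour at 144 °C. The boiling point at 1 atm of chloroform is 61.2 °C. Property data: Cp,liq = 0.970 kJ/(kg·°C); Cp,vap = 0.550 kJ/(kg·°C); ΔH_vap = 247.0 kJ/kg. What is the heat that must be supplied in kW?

Q = 1650 kW

liquid 26.5→61.2 °C: 33.659 kJ/kg
vaporisation at 61.2 °C: 247 kJ/kg
vapour 61.2→144 °C: 45.54 kJ/kg
Δh = 33.659 + 247 + 45.54 = 326.2 kJ/kg
Q = ṁ·Δh = 303.3 kg/min × 326.2 kJ/kg = 98936 kJ/min
|Q| = 1648.9 kW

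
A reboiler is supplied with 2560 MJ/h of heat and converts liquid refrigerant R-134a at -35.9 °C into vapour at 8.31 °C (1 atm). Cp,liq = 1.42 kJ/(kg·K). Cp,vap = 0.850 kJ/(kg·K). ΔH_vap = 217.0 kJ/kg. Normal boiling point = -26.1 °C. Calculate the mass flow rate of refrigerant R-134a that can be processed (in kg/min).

Δh = 1.42×(-26.1−-35.9) + 217.0 + 0.850×(8.31−-26.1) = 260.16 kJ/kg
Q = 2560 MJ/h = 711.11 kJ/s = 42667 kJ/min
ṁ = Q/Δh = 42667 / 260.16 = 164 kg/min

ṁ = 164 kg/min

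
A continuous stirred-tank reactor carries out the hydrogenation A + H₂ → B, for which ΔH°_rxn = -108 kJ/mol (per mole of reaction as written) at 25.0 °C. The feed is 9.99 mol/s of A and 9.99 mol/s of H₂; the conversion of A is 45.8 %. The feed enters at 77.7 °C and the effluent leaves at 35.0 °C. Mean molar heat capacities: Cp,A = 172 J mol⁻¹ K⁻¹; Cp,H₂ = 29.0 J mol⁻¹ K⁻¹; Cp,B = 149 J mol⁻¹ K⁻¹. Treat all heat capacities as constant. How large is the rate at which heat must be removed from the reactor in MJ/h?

Extent of reaction ξ = 0.458 × 9.99 = 4.5754 mol/s
Reaction term: ξ·ΔH°_rxn = 4.5754 × -108 = -494.15 kJ/s
Sensible, feed 77.7→25 °C: -105.82 kJ/s
Outlet flows (mol/s): A 5.4146, H₂ 5.4146, B 4.5754
Sensible, products 25→35.0 °C: 17.701 kJ/s
Q = ΔH = -582.27 kJ/s = -582.27 kW
Heat removed = 2096.2 MJ/h

Q_out = 2100 MJ/h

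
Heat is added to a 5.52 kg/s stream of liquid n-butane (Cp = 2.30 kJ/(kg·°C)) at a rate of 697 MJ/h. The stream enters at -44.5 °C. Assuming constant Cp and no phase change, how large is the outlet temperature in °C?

T_out = -29.3 °C

Q = 697 MJ/h = 193.61 kJ/s
ΔT = Q/(ṁ·Cp) = 193.61/(5.52×2.30) = 15.25 K
T_out = -44.5 + 15.25 = -29.25 °C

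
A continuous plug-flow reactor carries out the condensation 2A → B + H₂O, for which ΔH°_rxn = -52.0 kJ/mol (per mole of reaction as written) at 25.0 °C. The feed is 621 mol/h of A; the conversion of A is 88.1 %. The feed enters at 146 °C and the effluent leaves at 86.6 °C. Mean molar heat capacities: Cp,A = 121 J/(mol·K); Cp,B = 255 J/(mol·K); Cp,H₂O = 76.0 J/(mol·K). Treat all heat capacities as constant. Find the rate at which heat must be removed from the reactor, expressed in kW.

Extent of reaction ξ = 0.881 × 621 / 2 = 273.55 mol/h
Reaction term: ξ·ΔH°_rxn = 273.55 × -52.0 = -14225 kJ/h
Sensible, feed 146→25 °C: -9092.1 kJ/h
Outlet flows (mol/h): A 73.899, B 273.55, H₂O 273.55
Sensible, products 25→86.6 °C: 6128.4 kJ/h
Q = ΔH = -17188 kJ/h = -4.7745 kW
Heat removed = 4.7745 kW

Q_out = 4.77 kW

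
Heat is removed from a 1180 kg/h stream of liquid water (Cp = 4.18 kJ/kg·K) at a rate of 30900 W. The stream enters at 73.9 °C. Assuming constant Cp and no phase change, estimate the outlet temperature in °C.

T_out = 51.3 °C

Q = 30900 W = 111240 kJ/h
ΔT = Q/(ṁ·Cp) = 111240/(1180×4.18) = 22.553 K
T_out = 73.9 − 22.553 = 51.347 °C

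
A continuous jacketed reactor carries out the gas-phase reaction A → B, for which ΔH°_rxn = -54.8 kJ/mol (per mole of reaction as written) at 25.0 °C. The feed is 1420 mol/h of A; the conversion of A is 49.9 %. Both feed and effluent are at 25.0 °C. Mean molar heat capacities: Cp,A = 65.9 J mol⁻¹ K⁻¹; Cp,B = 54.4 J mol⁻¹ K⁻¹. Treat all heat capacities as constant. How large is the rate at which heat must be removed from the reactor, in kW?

Extent of reaction ξ = 0.499 × 1420 = 708.58 mol/h
Reaction term: ξ·ΔH°_rxn = 708.58 × -54.8 = -38830 kJ/h
Q = ΔH = -38830 kJ/h = -10.786 kW
Heat removed = 10.786 kW

Q_out = 10.8 kW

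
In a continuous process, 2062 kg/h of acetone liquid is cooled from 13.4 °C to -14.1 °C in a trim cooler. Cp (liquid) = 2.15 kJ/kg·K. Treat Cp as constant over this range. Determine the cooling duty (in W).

Q = ṁ·Cp·ΔT = 2062 × 2.15 × (-14.1 − 13.4) = -121920 kJ/h
Converting: 121920 / 3600 s = 33.865 kW
Cooling duty = 33865 W

Q_c = 33900 W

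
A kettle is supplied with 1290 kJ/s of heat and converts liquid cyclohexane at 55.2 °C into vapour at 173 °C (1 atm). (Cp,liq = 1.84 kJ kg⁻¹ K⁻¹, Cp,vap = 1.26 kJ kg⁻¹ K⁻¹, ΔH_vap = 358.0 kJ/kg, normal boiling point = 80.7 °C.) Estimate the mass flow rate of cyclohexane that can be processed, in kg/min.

Δh = 1.84×(80.7−55.2) + 358.0 + 1.26×(173−80.7) = 521.22 kJ/kg
Q = 1290 kJ/s = 1290 kJ/s = 77400 kJ/min
ṁ = Q/Δh = 77400 / 521.22 = 148.5 kg/min

ṁ = 148 kg/min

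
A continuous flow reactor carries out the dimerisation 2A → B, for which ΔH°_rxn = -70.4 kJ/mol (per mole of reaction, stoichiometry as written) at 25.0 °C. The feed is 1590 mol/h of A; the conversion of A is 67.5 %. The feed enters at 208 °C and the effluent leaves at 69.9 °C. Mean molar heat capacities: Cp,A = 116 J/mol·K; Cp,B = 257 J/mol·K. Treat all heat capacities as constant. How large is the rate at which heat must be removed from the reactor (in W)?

Q_out = 17400 W

Extent of reaction ξ = 0.675 × 1590 / 2 = 536.62 mol/h
Reaction term: ξ·ΔH°_rxn = 536.62 × -70.4 = -37778 kJ/h
Sensible, feed 208→25 °C: -33753 kJ/h
Outlet flows (mol/h): A 516.75, B 536.62
Sensible, products 25→69.9 °C: 8883.7 kJ/h
Q = ΔH = -62647 kJ/h = -17.402 kW
Heat removed = 17402 W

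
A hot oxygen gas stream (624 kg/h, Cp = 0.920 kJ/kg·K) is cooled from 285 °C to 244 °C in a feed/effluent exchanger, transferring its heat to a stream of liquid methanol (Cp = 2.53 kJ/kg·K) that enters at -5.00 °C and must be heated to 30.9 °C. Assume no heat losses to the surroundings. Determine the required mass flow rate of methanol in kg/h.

ṁ_c = 259 kg/h

Heat released by hot stream: Q = 624 × 0.920 × (285 − 244) = 23537 kJ/h
Energy balance on cold side (adiabatic exchanger): Q = ṁ_c·Cp_c·(T_c,out − T_c,in)
ṁ_c = 23537 / [2.53 × (30.9 − -5.00)] = 259.14 kg/h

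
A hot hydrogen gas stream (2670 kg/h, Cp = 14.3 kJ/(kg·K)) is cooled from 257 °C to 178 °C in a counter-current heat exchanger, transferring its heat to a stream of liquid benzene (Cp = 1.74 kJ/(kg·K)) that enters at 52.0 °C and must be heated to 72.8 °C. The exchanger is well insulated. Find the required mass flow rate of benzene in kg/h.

Heat released by hot stream: Q = 2670 × 14.3 × (257 − 178) = 3.0163e+06 kJ/h
Energy balance on cold side (adiabatic exchanger): Q = ṁ_c·Cp_c·(T_c,out − T_c,in)
ṁ_c = 3.0163e+06 / [1.74 × (72.8 − 52.0)] = 83342 kg/h

ṁ_c = 83300 kg/h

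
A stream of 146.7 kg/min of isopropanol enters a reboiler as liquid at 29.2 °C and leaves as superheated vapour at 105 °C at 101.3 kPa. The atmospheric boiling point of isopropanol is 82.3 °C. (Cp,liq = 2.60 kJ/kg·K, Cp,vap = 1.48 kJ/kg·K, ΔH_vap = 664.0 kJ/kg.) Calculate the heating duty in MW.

Q = 2.04 MW

liquid 29.2→82.3 °C: 138.06 kJ/kg
vaporisation at 82.3 °C: 664 kJ/kg
vapour 82.3→105 °C: 33.596 kJ/kg
Δh = 138.06 + 664 + 33.596 = 835.66 kJ/kg
Q = ṁ·Δh = 146.7 kg/min × 835.66 kJ/kg = 122590 kJ/min
|Q| = 2043.2 kW = 2.0432 MW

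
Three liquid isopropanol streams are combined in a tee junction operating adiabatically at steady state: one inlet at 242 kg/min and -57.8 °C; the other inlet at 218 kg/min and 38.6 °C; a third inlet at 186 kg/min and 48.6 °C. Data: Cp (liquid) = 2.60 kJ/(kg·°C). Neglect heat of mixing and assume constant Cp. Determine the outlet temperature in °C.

Adiabatic, steady state ⇒ Σ ṁᵢCp,ᵢ(T_out − Tᵢ) = 0
Σ ṁᵢCp,ᵢTᵢ = 242×2.60×-57.8 + 218×2.60×38.6 + 186×2.60×48.6 = 9013.7
Σ ṁᵢCp,ᵢ = 242×2.60 + 218×2.60 + 186×2.60 = 1679.6
T_out = 9013.7 / 1679.6 = 5.3666 °C

T_out = 5.37 °C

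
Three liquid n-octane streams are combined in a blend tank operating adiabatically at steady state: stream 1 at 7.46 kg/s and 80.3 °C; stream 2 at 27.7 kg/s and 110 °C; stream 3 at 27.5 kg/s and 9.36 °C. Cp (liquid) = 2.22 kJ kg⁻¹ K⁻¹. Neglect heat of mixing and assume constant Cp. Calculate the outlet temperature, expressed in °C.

T_out = 62.3 °C

Adiabatic, steady state ⇒ Σ ṁᵢCp,ᵢ(T_out − Tᵢ) = 0
T_out = Σ ṁᵢCp,ᵢTᵢ / Σ ṁᵢCp,ᵢ
      = 8665.6 / 139.11 = 62.296 °C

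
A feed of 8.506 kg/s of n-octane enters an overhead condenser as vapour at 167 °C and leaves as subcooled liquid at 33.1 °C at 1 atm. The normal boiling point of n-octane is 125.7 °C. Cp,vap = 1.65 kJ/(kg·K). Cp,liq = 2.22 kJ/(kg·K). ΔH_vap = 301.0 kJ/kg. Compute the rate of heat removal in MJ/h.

vapour 167→125.7 °C: -68.145 kJ/kg
condensation at 125.7 °C: -301 kJ/kg
liquid 125.7→33.1 °C: -205.57 kJ/kg
Δh = -68.145 + -301 + -205.57 = -574.72 kJ/kg
Q = ṁ·Δh = 8.506 kg/s × -574.72 kJ/kg = -4888.5 kJ/s
|Q| = 4888.5 kW = 17599 MJ/h

Q_c = 17600 MJ/h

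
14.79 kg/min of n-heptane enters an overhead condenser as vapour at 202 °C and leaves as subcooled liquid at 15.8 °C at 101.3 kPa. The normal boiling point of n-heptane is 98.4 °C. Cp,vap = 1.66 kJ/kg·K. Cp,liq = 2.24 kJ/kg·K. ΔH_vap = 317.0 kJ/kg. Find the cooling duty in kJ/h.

Q_c = 598000 kJ/h

vapour 202→98.4 °C: -171.98 kJ/kg
condensation at 98.4 °C: -317 kJ/kg
liquid 98.4→15.8 °C: -185.02 kJ/kg
Δh = -171.98 + -317 + -185.02 = -674 kJ/kg
Q = ṁ·Δh = 14.79 kg/min × -674 kJ/kg = -9968.5 kJ/min
|Q| = 166.14 kW = 598110 kJ/h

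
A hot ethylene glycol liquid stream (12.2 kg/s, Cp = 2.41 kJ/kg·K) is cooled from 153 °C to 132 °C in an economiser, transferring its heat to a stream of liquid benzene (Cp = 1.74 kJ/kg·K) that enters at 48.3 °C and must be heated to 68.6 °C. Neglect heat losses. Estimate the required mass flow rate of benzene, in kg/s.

Heat released by hot stream: Q = 12.2 × 2.41 × (153 − 132) = 617.44 kJ/s
Energy balance on cold side (adiabatic exchanger): Q = ṁ_c·Cp_c·(T_c,out − T_c,in)
ṁ_c = 617.44 / [1.74 × (68.6 − 48.3)] = 17.48 kg/s

ṁ_c = 17.5 kg/s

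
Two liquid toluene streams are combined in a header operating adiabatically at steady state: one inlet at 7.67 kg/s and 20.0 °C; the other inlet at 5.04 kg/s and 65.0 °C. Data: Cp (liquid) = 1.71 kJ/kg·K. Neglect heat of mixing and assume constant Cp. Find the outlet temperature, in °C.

No heat crosses the boundary, so H_out = H_in.
Σ ṁᵢCp,ᵢTᵢ = 7.67×1.71×20.0 + 5.04×1.71×65.0 = 822.51
Σ ṁᵢCp,ᵢ = 7.67×1.71 + 5.04×1.71 = 21.734
T_out = 822.51 / 21.734 = 37.844 °C

T_out = 37.8 °C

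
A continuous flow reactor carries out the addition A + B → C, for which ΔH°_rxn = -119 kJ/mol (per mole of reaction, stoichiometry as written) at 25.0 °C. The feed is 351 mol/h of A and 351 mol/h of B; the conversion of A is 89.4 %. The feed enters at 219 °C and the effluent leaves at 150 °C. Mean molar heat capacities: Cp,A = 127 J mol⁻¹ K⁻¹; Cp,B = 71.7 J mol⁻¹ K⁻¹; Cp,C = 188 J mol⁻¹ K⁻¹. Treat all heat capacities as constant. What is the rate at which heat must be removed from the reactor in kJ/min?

Q_out = 710 kJ/min

Extent of reaction ξ = 0.894 × 351 = 313.79 mol/h
Reaction term: ξ·ΔH°_rxn = 313.79 × -119 = -37341 kJ/h
Sensible, feed 219→25 °C: -13530 kJ/h
Outlet flows (mol/h): A 37.206, B 37.206, C 313.79
Sensible, products 25→150 °C: 8298.3 kJ/h
Q = ΔH = -42574 kJ/h = -11.826 kW
Heat removed = 709.56 kJ/min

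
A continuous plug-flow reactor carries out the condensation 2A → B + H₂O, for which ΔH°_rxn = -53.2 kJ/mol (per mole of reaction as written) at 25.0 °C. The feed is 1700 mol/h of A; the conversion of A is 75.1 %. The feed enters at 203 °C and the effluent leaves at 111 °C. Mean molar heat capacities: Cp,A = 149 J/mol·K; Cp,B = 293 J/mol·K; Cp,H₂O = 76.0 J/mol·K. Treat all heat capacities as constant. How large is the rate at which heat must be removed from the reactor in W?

Q_out = 14800 W

Extent of reaction ξ = 0.751 × 1700 / 2 = 638.35 mol/h
Reaction term: ξ·ΔH°_rxn = 638.35 × -53.2 = -33960 kJ/h
Sensible, feed 203→25 °C: -45087 kJ/h
Outlet flows (mol/h): A 423.3, B 638.35, H₂O 638.35
Sensible, products 25→111 °C: 25682 kJ/h
Q = ΔH = -53366 kJ/h = -14.824 kW
Heat removed = 14824 W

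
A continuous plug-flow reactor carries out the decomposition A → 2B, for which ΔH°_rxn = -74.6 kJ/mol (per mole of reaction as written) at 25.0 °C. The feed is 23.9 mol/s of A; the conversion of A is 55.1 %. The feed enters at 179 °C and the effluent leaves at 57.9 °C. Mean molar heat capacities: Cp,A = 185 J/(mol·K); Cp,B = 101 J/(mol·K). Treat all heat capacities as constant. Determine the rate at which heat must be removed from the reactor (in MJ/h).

Q_out = 5440 MJ/h

Extent of reaction ξ = 0.551 × 23.9 = 13.169 mol/s
Reaction term: ξ·ΔH°_rxn = 13.169 × -74.6 = -982.4 kJ/s
Sensible, feed 179→25 °C: -680.91 kJ/s
Outlet flows (mol/s): A 10.731, B 26.338
Sensible, products 25→57.9 °C: 152.83 kJ/s
Q = ΔH = -1510.5 kJ/s = -1510.5 kW
Heat removed = 5437.7 MJ/h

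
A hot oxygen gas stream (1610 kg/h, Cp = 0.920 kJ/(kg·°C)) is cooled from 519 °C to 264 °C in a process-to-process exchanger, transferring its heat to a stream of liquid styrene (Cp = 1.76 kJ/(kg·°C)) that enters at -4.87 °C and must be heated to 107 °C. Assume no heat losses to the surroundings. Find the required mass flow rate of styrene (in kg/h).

Heat released by hot stream: Q = 1610 × 0.920 × (519 − 264) = 377710 kJ/h
Energy balance on cold side (adiabatic exchanger): Q = ṁ_c·Cp_c·(T_c,out − T_c,in)
ṁ_c = 377710 / [1.76 × (107 − -4.87)] = 1918.3 kg/h

ṁ_c = 1920 kg/h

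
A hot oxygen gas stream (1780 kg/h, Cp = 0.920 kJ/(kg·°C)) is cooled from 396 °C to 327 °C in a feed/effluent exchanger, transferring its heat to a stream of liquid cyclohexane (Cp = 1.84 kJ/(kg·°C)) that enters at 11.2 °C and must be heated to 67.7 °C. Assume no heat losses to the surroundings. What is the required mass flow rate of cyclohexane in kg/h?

Heat released by hot stream: Q = 1780 × 0.920 × (396 − 327) = 112990 kJ/h
Energy balance on cold side (adiabatic exchanger): Q = ṁ_c·Cp_c·(T_c,out − T_c,in)
ṁ_c = 112990 / [1.84 × (67.7 − 11.2)] = 1086.9 kg/h

ṁ_c = 1090 kg/h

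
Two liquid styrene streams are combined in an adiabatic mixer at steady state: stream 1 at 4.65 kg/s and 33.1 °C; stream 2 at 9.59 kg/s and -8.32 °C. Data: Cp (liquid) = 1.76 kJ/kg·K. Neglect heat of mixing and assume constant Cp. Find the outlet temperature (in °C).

T_out = 5.21 °C

Energy balance with Q = 0: Σ ṁᵢCp,ᵢ(T_out − Tᵢ) = 0
Σ ṁᵢCp,ᵢTᵢ = 4.65×1.76×33.1 + 9.59×1.76×-8.32 = 130.46
Σ ṁᵢCp,ᵢ = 4.65×1.76 + 9.59×1.76 = 25.062
T_out = 130.46 / 25.062 = 5.2055 °C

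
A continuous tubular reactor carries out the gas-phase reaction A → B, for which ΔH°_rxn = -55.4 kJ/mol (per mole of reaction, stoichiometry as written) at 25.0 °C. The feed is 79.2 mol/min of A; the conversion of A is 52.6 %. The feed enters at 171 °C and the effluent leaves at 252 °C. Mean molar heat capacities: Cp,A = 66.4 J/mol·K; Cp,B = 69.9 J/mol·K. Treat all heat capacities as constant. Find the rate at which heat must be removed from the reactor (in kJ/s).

Extent of reaction ξ = 0.526 × 79.2 = 41.659 mol/min
Reaction term: ξ·ΔH°_rxn = 41.659 × -55.4 = -2307.9 kJ/min
Sensible, feed 171→25 °C: -767.8 kJ/min
Outlet flows (mol/min): A 37.541, B 41.659
Sensible, products 25→252 °C: 1226.9 kJ/min
Q = ΔH = -1848.9 kJ/min = -30.814 kW
Heat removed = 30.814 kJ/s

Q_out = 30.8 kJ/s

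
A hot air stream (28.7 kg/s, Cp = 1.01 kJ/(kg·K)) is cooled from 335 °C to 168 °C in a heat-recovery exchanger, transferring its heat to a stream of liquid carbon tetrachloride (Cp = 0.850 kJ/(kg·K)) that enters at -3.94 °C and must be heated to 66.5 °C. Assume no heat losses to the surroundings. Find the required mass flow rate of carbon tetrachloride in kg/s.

ṁ_c = 80.9 kg/s

Heat released by hot stream: Q = 28.7 × 1.01 × (335 − 168) = 4840.8 kJ/s
Energy balance on cold side (adiabatic exchanger): Q = ṁ_c·Cp_c·(T_c,out − T_c,in)
ṁ_c = 4840.8 / [0.850 × (66.5 − -3.94)] = 80.85 kg/s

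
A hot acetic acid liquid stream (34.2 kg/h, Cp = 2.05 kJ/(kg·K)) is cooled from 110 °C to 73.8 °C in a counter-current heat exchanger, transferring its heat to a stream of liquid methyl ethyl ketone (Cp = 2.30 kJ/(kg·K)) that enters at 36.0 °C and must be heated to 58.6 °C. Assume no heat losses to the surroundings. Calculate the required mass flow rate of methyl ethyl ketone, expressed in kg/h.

ṁ_c = 48.8 kg/h

Heat released by hot stream: Q = 34.2 × 2.05 × (110 − 73.8) = 2538 kJ/h
Energy balance on cold side (adiabatic exchanger): Q = ṁ_c·Cp_c·(T_c,out − T_c,in)
ṁ_c = 2538 / [2.30 × (58.6 − 36.0)] = 48.826 kg/h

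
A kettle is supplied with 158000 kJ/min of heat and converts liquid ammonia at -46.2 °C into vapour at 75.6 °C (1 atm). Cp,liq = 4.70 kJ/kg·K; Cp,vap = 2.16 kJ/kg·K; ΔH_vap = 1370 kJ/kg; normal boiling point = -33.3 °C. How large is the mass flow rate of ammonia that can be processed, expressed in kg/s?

ṁ = 1.58 kg/s

Δh = 4.70×(-33.3−-46.2) + 1370 + 2.16×(75.6−-33.3) = 1665.9 kJ/kg
Q = 158000 kJ/min = 2633.3 kJ/s = 2633.3 kJ/s
ṁ = Q/Δh = 2633.3 / 1665.9 = 1.5808 kg/s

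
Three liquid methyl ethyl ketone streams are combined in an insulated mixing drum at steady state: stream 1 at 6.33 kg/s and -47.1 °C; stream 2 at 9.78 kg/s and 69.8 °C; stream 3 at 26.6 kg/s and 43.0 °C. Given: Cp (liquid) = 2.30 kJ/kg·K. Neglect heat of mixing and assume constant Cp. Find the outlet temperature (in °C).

No heat crosses the boundary, so H_out = H_in.
T_out = Σ ṁᵢCp,ᵢTᵢ / Σ ṁᵢCp,ᵢ
      = 3515.1 / 98.233 = 35.783 °C

T_out = 35.8 °C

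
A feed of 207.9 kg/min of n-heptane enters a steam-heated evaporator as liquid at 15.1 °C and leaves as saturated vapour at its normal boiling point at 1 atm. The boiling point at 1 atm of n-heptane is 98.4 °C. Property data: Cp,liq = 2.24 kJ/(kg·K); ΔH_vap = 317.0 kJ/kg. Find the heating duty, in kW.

liquid 15.1→98.4 °C: 186.59 kJ/kg
vaporisation at 98.4 °C: 317 kJ/kg
Δh = 186.59 + 317 = 503.59 kJ/kg
Q = ṁ·Δh = 207.9 kg/min × 503.59 kJ/kg = 104700 kJ/min
|Q| = 1744.9 kW

Q = 1740 kW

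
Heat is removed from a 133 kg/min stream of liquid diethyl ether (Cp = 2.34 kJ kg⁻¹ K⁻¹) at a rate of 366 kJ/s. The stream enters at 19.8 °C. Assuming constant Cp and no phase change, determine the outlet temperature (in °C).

T_out = -50.8 °C

Q = 366 kJ/s = 21960 kJ/min
ΔT = Q/(ṁ·Cp) = 21960/(133×2.34) = 70.561 K
T_out = 19.8 − 70.561 = -50.761 °C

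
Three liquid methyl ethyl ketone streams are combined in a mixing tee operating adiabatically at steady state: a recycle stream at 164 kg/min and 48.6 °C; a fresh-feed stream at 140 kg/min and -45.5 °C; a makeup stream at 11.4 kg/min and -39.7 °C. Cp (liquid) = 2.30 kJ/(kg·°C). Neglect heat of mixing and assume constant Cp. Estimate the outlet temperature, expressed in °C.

T_out = 3.64 °C

Adiabatic, steady state ⇒ Σ ṁᵢCp,ᵢ(T_out − Tᵢ) = 0
T_out = Σ ṁᵢCp,ᵢTᵢ / Σ ṁᵢCp,ᵢ
      = 2640 / 725.42 = 3.6393 °C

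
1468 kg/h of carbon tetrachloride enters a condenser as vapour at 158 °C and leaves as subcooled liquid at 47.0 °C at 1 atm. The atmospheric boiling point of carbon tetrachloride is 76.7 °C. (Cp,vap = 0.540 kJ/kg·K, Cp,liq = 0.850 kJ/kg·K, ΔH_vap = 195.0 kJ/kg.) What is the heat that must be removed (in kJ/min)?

vapour 158→76.7 °C: -43.902 kJ/kg
condensation at 76.7 °C: -195 kJ/kg
liquid 76.7→47.0 °C: -25.245 kJ/kg
Δh = -43.902 + -195 + -25.245 = -264.15 kJ/kg
Q = ṁ·Δh = 1468 kg/h × -264.15 kJ/kg = -387770 kJ/h
|Q| = 107.71 kW = 6462.8 kJ/min

Q_c = 6460 kJ/min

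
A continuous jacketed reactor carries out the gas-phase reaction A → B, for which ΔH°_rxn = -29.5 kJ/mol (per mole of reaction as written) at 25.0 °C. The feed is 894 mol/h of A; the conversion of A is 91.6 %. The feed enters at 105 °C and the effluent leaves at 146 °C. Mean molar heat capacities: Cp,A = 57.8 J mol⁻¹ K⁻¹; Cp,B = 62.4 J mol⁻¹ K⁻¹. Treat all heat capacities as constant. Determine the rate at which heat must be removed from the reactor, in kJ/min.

Extent of reaction ξ = 0.916 × 894 = 818.9 mol/h
Reaction term: ξ·ΔH°_rxn = 818.9 × -29.5 = -24158 kJ/h
Sensible, feed 105→25 °C: -4133.9 kJ/h
Outlet flows (mol/h): A 75.096, B 818.9
Sensible, products 25→146 °C: 6708.3 kJ/h
Q = ΔH = -21583 kJ/h = -5.9954 kW
Heat removed = 359.72 kJ/min

Q_out = 360 kJ/min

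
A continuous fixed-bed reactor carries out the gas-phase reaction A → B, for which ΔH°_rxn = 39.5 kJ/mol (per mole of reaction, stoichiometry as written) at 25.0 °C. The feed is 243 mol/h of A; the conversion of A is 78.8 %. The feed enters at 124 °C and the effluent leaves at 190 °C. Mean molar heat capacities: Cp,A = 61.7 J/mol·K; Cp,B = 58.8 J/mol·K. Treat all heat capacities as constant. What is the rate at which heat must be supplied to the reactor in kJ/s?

Q_in = 2.35 kJ/s

Extent of reaction ξ = 0.788 × 243 = 191.48 mol/h
Reaction term: ξ·ΔH°_rxn = 191.48 × 39.5 = 7563.6 kJ/h
Sensible, feed 124→25 °C: -1484.3 kJ/h
Outlet flows (mol/h): A 51.516, B 191.48
Sensible, products 25→190 °C: 2382.2 kJ/h
Q = ΔH = 8461.5 kJ/h = 2.3504 kW
Heat supplied = 2.3504 kJ/s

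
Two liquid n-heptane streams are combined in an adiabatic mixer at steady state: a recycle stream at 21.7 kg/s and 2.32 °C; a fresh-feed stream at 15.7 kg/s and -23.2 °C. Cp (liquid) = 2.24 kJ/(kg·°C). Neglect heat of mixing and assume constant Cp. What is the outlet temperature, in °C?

T_out = -8.39 °C

Adiabatic, steady state ⇒ Σ ṁᵢCp,ᵢ(T_out − Tᵢ) = 0
T_out = Σ ṁᵢCp,ᵢTᵢ / Σ ṁᵢCp,ᵢ
      = -703.13 / 83.776 = -8.3929 °C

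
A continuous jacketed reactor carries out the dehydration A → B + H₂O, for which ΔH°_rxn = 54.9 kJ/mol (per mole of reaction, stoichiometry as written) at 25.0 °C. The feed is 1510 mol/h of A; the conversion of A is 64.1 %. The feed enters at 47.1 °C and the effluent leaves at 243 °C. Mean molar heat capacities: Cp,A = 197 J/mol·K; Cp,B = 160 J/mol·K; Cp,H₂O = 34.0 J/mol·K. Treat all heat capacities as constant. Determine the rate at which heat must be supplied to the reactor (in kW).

Q_in = 30.8 kW

Extent of reaction ξ = 0.641 × 1510 = 967.91 mol/h
Reaction term: ξ·ΔH°_rxn = 967.91 × 54.9 = 53138 kJ/h
Sensible, feed 47.1→25 °C: -6574.1 kJ/h
Outlet flows (mol/h): A 542.09, B 967.91, H₂O 967.91
Sensible, products 25→243 °C: 64215 kJ/h
Q = ΔH = 110780 kJ/h = 30.772 kW
Heat supplied = 30.772 kW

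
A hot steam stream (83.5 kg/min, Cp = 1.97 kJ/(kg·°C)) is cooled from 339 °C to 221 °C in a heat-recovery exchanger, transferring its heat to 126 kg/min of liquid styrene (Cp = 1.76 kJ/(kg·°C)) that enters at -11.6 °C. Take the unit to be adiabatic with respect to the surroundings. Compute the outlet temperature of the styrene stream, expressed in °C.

Heat released by hot stream: Q = 83.5 × 1.97 × (339 − 221) = 19410 kJ/min
Energy balance on cold side (adiabatic exchanger): Q = ṁ_c·Cp_c·(T_c,out − T_c,in)
T_c,out = -11.6 + 19410/(126 × 1.76) = 75.929 °C

T_c,out = 75.9 °C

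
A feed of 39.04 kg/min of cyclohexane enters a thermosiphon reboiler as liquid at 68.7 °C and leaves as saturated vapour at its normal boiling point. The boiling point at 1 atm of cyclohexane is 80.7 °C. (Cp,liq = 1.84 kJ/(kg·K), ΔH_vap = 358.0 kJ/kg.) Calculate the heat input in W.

liquid 68.7→80.7 °C: 22.08 kJ/kg
vaporisation at 80.7 °C: 358 kJ/kg
Δh = 22.08 + 358 = 380.08 kJ/kg
Q = ṁ·Δh = 39.04 kg/min × 380.08 kJ/kg = 14838 kJ/min
|Q| = 247.31 kW = 247310 W

Q = 247000 W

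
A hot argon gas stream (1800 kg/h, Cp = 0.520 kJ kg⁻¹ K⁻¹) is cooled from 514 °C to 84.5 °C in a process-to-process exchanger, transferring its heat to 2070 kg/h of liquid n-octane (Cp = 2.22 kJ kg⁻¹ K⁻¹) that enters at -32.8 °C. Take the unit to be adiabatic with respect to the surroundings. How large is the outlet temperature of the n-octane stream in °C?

T_c,out = 54.7 °C

Heat released by hot stream: Q = 1800 × 0.520 × (514 − 84.5) = 402010 kJ/h
Energy balance on cold side (adiabatic exchanger): Q = ṁ_c·Cp_c·(T_c,out − T_c,in)
T_c,out = -32.8 + 402010/(2070 × 2.22) = 54.681 °C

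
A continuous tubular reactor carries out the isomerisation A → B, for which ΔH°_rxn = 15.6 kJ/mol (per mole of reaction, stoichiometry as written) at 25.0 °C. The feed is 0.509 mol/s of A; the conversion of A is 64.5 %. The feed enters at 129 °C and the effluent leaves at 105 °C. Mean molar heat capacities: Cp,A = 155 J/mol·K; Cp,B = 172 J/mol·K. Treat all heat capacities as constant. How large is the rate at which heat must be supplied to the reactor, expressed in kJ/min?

Q_in = 220 kJ/min

Extent of reaction ξ = 0.645 × 0.509 = 0.32831 mol/s
Reaction term: ξ·ΔH°_rxn = 0.32831 × 15.6 = 5.1216 kJ/s
Sensible, feed 129→25 °C: -8.2051 kJ/s
Outlet flows (mol/s): A 0.18069, B 0.32831
Sensible, products 25→105 °C: 6.7581 kJ/s
Q = ΔH = 3.6746 kJ/s = 3.6746 kW
Heat supplied = 220.47 kJ/min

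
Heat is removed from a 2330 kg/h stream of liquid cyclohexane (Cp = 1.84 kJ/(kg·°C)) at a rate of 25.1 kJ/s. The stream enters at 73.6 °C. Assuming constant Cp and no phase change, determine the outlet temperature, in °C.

Q = 25.1 kJ/s = 90360 kJ/h
ΔT = Q/(ṁ·Cp) = 90360/(2330×1.84) = 21.077 K
T_out = 73.6 − 21.077 = 52.523 °C

T_out = 52.5 °C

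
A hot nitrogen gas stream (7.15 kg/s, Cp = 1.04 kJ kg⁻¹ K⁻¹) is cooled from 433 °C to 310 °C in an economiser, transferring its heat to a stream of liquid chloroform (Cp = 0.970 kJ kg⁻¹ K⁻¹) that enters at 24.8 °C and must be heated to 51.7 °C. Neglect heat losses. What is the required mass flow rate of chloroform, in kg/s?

Heat released by hot stream: Q = 7.15 × 1.04 × (433 − 310) = 914.63 kJ/s
Energy balance on cold side (adiabatic exchanger): Q = ṁ_c·Cp_c·(T_c,out − T_c,in)
ṁ_c = 914.63 / [0.970 × (51.7 − 24.8)] = 35.053 kg/s

ṁ_c = 35.1 kg/s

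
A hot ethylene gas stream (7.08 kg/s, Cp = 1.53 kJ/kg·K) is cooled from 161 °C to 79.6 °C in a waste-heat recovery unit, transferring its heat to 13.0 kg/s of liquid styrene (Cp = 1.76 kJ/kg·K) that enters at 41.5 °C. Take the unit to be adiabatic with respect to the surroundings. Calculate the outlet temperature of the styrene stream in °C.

T_c,out = 80.0 °C

Heat released by hot stream: Q = 7.08 × 1.53 × (161 − 79.6) = 881.76 kJ/s
Energy balance on cold side (adiabatic exchanger): Q = ṁ_c·Cp_c·(T_c,out − T_c,in)
T_c,out = 41.5 + 881.76/(13.0 × 1.76) = 80.038 °C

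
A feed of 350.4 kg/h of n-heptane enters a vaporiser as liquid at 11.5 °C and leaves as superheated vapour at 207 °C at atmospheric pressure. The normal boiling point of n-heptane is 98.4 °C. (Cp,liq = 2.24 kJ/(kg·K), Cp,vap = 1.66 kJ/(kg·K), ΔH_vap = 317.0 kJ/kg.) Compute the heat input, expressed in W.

Q = 67300 W

liquid 11.5→98.4 °C: 194.66 kJ/kg
vaporisation at 98.4 °C: 317 kJ/kg
vapour 98.4→207 °C: 180.28 kJ/kg
Δh = 194.66 + 317 + 180.28 = 691.93 kJ/kg
Q = ṁ·Δh = 350.4 kg/h × 691.93 kJ/kg = 242450 kJ/h
|Q| = 67.348 kW = 67348 W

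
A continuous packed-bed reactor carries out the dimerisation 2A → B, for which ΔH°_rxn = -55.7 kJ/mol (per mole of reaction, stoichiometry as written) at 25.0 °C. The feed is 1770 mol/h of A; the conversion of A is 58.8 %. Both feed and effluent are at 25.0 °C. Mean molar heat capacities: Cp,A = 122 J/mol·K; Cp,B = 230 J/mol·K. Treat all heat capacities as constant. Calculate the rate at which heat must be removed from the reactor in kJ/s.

Extent of reaction ξ = 0.588 × 1770 / 2 = 520.38 mol/h
Reaction term: ξ·ΔH°_rxn = 520.38 × -55.7 = -28985 kJ/h
Q = ΔH = -28985 kJ/h = -8.0514 kW
Heat removed = 8.0514 kJ/s

Q_out = 8.05 kJ/s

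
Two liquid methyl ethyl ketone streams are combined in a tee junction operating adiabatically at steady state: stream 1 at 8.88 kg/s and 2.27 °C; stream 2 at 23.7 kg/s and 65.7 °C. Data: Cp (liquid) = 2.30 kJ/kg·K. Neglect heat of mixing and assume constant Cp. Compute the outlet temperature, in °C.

T_out = 48.4 °C

Energy balance with Q = 0: Σ ṁᵢCp,ᵢ(T_out − Tᵢ) = 0
T_out = Σ ṁᵢCp,ᵢTᵢ / Σ ṁᵢCp,ᵢ
      = 3627.7 / 74.934 = 48.412 °C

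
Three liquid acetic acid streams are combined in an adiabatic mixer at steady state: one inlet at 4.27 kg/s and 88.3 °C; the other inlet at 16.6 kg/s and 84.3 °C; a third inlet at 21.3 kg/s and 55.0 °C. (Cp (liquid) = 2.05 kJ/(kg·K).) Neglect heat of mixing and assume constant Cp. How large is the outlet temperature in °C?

T_out = 69.9 °C

Adiabatic, steady state ⇒ Σ ṁᵢCp,ᵢ(T_out − Tᵢ) = 0
T_out = Σ ṁᵢCp,ᵢTᵢ / Σ ṁᵢCp,ᵢ
      = 6043.2 / 86.448 = 69.906 °C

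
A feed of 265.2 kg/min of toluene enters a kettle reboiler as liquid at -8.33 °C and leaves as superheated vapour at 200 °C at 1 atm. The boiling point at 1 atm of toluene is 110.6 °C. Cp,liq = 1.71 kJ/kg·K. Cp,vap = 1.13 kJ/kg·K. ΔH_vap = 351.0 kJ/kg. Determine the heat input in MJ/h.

Q = 10400 MJ/h

liquid -8.33→110.6 °C: 203.37 kJ/kg
vaporisation at 110.6 °C: 351 kJ/kg
vapour 110.6→200 °C: 101.02 kJ/kg
Δh = 203.37 + 351 + 101.02 = 655.39 kJ/kg
Q = ṁ·Δh = 265.2 kg/min × 655.39 kJ/kg = 173810 kJ/min
|Q| = 2896.8 kW = 10429 MJ/h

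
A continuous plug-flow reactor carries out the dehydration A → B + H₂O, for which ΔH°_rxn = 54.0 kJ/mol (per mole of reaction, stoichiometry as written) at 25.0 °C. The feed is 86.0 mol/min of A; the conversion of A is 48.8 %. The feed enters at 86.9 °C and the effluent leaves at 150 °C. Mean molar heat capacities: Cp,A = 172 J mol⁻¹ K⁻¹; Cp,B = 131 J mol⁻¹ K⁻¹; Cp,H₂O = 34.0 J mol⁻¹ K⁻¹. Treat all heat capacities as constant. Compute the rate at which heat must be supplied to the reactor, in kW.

Q_in = 52.7 kW

Extent of reaction ξ = 0.488 × 86.0 = 41.968 mol/min
Reaction term: ξ·ΔH°_rxn = 41.968 × 54.0 = 2266.3 kJ/min
Sensible, feed 86.9→25 °C: -915.62 kJ/min
Outlet flows (mol/min): A 44.032, B 41.968, H₂O 41.968
Sensible, products 25→150 °C: 1812.3 kJ/min
Q = ΔH = 3162.9 kJ/min = 52.715 kW
Heat supplied = 52.715 kW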